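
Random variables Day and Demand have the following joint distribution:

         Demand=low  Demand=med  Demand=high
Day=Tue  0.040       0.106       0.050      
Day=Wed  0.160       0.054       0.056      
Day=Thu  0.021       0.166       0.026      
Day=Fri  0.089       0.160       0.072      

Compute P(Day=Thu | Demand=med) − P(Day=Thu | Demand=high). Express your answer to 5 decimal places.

P(Demand=med) = 0.106 + 0.054 + 0.166 + 0.160 = 0.486; P(Day=Thu | Demand=med) = 0.166/0.486 = 0.341564.
P(Demand=high) = 0.050 + 0.056 + 0.026 + 0.072 = 0.204; P(Day=Thu | Demand=high) = 0.026/0.204 = 0.127451.
Difference = 0.21411.

0.21411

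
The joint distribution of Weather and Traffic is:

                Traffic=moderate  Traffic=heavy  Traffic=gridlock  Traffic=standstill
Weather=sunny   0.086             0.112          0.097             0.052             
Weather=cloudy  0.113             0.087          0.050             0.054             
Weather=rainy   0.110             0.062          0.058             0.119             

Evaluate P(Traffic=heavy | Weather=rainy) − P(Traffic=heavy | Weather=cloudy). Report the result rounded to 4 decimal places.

-0.1085

P(Weather=rainy) = 0.110 + 0.062 + 0.058 + 0.119 = 0.349; P(Traffic=heavy | Weather=rainy) = 0.062/0.349 = 0.17765.
P(Weather=cloudy) = 0.113 + 0.087 + 0.050 + 0.054 = 0.304; P(Traffic=heavy | Weather=cloudy) = 0.087/0.304 = 0.28618.
Difference = -0.1085.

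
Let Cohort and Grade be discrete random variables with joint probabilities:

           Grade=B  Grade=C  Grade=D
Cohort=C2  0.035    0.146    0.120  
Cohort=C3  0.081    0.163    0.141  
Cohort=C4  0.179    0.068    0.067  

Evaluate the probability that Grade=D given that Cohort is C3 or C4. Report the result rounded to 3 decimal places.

P(Cohort=C3) = 0.081 + 0.163 + 0.141 = 0.385.
P(Cohort=C4) = 0.179 + 0.068 + 0.067 = 0.314.
P(Cohort ∈ {C3, C4}) = 0.385 + 0.314 = 0.699; P(Grade=D, Cohort ∈ {C3, C4}) = 0.141 + 0.067 = 0.208.
P(Grade=D | Cohort ∈ {C3, C4}) = 0.208/0.699 = 0.298.

0.298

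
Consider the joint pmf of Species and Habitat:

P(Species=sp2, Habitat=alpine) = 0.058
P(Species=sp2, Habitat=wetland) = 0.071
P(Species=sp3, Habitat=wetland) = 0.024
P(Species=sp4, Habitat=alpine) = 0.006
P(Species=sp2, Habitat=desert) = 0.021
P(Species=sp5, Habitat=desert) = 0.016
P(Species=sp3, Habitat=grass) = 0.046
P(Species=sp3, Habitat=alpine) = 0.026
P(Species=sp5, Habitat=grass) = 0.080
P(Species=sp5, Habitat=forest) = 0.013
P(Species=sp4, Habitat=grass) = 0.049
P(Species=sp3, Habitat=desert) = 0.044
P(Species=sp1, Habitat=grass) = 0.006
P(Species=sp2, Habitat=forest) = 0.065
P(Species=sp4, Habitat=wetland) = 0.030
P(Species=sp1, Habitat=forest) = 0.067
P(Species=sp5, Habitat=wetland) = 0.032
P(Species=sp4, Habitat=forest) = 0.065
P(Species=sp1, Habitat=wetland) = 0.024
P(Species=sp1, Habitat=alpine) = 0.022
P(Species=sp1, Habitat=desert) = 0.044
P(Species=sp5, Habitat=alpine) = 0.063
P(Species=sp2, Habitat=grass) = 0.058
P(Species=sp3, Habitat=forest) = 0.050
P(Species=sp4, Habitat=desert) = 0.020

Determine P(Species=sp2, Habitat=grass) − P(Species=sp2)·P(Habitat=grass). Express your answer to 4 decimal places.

-0.0072

P(Species=sp2) = 0.065 + 0.058 + 0.071 + 0.021 + 0.058 = 0.273.
P(Habitat=grass) = 0.006 + 0.058 + 0.046 + 0.049 + 0.080 = 0.239.
P(Species=sp2, Habitat=grass) − P(Species=sp2)P(Habitat=grass) = 0.058 − 0.273×0.239 = -0.0072.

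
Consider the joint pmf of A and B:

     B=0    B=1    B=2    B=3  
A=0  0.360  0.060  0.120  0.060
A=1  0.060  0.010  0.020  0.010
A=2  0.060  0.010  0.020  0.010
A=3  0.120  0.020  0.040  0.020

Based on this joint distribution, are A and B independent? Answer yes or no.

Every cell satisfies P(A,B) = P(A)·P(B). For instance P(A=1) = 0.100, P(B=0) = 0.600, and 0.100×0.600 = 0.060 matches the joint entry. So A and B are independent.

yes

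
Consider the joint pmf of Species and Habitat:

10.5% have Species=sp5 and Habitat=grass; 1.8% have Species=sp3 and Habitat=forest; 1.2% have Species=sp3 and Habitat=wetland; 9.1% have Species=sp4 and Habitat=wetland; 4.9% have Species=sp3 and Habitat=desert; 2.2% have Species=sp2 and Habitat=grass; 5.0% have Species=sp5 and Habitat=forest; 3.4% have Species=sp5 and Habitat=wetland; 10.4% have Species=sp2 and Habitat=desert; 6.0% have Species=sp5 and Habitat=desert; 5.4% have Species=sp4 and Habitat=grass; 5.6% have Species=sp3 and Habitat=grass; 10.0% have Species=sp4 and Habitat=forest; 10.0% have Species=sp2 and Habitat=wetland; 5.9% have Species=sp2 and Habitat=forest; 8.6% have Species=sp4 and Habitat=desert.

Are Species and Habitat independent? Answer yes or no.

P(Species=sp5) = 0.249 and P(Habitat=grass) = 0.237, so their product is 0.05901, but P(Species=sp5, Habitat=grass) = 0.105. Since these differ, Species and Habitat are not independent.

no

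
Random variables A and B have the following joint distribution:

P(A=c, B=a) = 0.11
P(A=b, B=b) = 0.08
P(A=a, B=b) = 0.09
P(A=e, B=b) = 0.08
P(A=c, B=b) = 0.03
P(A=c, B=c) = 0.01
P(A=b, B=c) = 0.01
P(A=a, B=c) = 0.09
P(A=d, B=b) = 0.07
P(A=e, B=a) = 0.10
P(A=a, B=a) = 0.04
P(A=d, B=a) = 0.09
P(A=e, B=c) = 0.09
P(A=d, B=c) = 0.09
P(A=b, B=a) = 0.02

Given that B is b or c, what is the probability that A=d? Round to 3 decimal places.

0.250

P(B=b) = 0.09 + 0.08 + 0.03 + 0.07 + 0.08 = 0.35.
P(B=c) = 0.09 + 0.01 + 0.01 + 0.09 + 0.09 = 0.29.
P(B ∈ {b, c}) = 0.35 + 0.29 = 0.64; P(A=d, B ∈ {b, c}) = 0.07 + 0.09 = 0.16.
P(A=d | B ∈ {b, c}) = 0.16/0.64 = 0.250.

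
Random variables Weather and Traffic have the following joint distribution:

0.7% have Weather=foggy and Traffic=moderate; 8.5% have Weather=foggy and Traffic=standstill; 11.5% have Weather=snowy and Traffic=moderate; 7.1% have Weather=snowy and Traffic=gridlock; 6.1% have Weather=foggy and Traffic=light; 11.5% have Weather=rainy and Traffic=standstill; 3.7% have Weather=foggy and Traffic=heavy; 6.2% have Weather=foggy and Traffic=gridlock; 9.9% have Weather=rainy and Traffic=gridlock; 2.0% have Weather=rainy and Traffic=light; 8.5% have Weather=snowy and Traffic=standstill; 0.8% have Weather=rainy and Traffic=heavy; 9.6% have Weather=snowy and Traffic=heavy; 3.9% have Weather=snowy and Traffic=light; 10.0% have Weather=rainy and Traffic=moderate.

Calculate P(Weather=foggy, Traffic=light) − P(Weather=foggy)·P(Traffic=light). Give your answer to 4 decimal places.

P(Weather=foggy) = 0.061 + 0.007 + 0.037 + 0.062 + 0.085 = 0.252.
P(Traffic=light) = 0.020 + 0.039 + 0.061 = 0.120.
P(Weather=foggy, Traffic=light) − P(Weather=foggy)P(Traffic=light) = 0.061 − 0.252×0.120 = 0.0308.

0.0308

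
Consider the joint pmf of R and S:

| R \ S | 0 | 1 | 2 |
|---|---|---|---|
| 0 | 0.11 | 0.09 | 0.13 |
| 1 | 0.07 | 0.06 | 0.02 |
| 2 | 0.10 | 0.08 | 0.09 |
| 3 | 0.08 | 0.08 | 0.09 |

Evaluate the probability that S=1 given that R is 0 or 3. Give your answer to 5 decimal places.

P(R=0) = 0.11 + 0.09 + 0.13 = 0.33.
P(R=3) = 0.08 + 0.08 + 0.09 = 0.25.
P(R ∈ {0, 3}) = 0.33 + 0.25 = 0.58; P(S=1, R ∈ {0, 3}) = 0.09 + 0.08 = 0.17.
P(S=1 | R ∈ {0, 3}) = 0.17/0.58 = 0.29310.

0.29310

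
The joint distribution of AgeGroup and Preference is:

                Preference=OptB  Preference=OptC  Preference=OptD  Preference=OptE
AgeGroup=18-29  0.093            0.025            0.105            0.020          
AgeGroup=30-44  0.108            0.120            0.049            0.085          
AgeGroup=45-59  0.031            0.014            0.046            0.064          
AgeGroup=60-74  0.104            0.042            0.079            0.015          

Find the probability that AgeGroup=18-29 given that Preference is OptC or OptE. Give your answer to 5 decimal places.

0.11688

P(Preference=OptC) = 0.025 + 0.120 + 0.014 + 0.042 = 0.201.
P(Preference=OptE) = 0.020 + 0.085 + 0.064 + 0.015 = 0.184.
P(Preference ∈ {OptC, OptE}) = 0.201 + 0.184 = 0.385; P(AgeGroup=18-29, Preference ∈ {OptC, OptE}) = 0.025 + 0.020 = 0.045.
P(AgeGroup=18-29 | Preference ∈ {OptC, OptE}) = 0.045/0.385 = 0.11688.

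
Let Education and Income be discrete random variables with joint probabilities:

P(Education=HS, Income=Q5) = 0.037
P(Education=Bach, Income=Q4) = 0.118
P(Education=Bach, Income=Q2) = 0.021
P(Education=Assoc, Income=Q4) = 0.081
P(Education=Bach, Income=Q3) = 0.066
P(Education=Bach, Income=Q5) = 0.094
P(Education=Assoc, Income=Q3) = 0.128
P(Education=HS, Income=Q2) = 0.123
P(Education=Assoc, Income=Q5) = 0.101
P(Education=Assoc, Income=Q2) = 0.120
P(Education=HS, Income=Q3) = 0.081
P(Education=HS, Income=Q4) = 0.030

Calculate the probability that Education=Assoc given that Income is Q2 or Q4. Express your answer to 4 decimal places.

0.4077

P(Income=Q2) = 0.123 + 0.120 + 0.021 = 0.264.
P(Income=Q4) = 0.030 + 0.081 + 0.118 = 0.229.
P(Income ∈ {Q2, Q4}) = 0.264 + 0.229 = 0.493; P(Education=Assoc, Income ∈ {Q2, Q4}) = 0.120 + 0.081 = 0.201.
P(Education=Assoc | Income ∈ {Q2, Q4}) = 0.201/0.493 = 0.4077.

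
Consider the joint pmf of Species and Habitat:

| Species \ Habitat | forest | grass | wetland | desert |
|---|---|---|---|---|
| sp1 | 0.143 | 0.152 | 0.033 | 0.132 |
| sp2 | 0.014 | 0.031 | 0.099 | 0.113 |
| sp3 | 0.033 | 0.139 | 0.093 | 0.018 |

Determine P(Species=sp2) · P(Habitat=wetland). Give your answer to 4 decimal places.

0.0578

P(Species=sp2) = 0.014 + 0.031 + 0.099 + 0.113 = 0.257.
P(Habitat=wetland) = 0.033 + 0.099 + 0.093 = 0.225.
Product: 0.257 × 0.225 = 0.0578.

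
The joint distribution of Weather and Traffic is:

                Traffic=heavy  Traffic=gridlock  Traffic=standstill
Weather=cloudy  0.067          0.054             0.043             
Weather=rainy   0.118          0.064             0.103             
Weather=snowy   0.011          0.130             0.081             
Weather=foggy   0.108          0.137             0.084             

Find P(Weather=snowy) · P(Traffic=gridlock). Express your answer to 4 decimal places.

0.0855

P(Weather=snowy) = 0.011 + 0.130 + 0.081 = 0.222.
P(Traffic=gridlock) = 0.054 + 0.064 + 0.130 + 0.137 = 0.385.
Product: 0.222 × 0.385 = 0.0855.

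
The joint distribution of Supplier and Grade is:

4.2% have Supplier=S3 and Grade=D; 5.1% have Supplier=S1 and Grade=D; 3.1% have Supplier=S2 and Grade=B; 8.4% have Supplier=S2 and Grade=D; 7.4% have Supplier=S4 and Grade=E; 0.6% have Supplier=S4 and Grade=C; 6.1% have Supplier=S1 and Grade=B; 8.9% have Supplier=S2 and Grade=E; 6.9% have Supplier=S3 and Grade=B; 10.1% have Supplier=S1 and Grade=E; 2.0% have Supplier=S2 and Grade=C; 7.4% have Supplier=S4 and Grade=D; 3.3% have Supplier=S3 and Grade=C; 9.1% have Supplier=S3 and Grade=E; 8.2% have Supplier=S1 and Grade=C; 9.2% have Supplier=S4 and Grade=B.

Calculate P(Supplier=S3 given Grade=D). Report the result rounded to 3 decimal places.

P(Grade=D) = 0.051 + 0.084 + 0.042 + 0.074 = 0.251.
P(Supplier=S3 | Grade=D) = 0.042/0.251 = 0.167.

0.167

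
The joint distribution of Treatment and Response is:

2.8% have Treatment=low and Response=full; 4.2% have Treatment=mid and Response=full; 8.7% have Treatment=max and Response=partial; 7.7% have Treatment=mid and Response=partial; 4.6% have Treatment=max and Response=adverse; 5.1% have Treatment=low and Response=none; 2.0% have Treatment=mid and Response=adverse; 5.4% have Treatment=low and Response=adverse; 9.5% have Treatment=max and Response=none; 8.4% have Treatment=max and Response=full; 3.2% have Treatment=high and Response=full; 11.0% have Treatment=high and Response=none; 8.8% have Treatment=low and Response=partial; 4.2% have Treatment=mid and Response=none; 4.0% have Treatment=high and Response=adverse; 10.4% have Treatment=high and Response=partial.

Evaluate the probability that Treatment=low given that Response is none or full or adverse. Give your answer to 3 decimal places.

P(Response=none) = 0.051 + 0.042 + 0.110 + 0.095 = 0.298.
P(Response=full) = 0.028 + 0.042 + 0.032 + 0.084 = 0.186.
P(Response=adverse) = 0.054 + 0.020 + 0.040 + 0.046 = 0.160.
P(Response ∈ {none, full, adverse}) = 0.298 + 0.186 + 0.160 = 0.644; P(Treatment=low, Response ∈ {none, full, adverse}) = 0.051 + 0.028 + 0.054 = 0.133.
P(Treatment=low | Response ∈ {none, full, adverse}) = 0.133/0.644 = 0.207.

0.207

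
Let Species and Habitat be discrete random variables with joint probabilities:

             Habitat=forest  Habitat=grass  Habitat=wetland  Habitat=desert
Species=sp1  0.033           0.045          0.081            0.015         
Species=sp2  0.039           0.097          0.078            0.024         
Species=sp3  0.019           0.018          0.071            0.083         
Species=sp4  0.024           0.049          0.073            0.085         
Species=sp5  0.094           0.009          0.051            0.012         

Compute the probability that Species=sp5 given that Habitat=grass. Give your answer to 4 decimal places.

P(Habitat=grass) = 0.045 + 0.097 + 0.018 + 0.049 + 0.009 = 0.218.
P(Species=sp5 | Habitat=grass) = 0.009/0.218 = 0.0413.

0.0413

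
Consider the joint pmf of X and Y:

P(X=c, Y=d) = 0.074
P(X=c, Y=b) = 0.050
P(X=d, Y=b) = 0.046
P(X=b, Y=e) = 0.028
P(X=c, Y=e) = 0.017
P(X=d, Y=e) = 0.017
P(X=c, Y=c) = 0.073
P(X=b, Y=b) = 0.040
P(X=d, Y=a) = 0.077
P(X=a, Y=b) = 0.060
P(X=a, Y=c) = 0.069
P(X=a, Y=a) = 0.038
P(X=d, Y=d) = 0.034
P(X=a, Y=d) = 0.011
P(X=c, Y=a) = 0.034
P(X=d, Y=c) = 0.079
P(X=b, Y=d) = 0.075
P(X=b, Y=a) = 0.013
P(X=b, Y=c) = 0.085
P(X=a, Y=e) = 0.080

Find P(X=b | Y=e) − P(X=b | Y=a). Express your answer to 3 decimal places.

0.117

P(Y=e) = 0.080 + 0.028 + 0.017 + 0.017 = 0.142; P(X=b | Y=e) = 0.028/0.142 = 0.1972.
P(Y=a) = 0.038 + 0.013 + 0.034 + 0.077 = 0.162; P(X=b | Y=a) = 0.013/0.162 = 0.0802.
Difference = 0.117.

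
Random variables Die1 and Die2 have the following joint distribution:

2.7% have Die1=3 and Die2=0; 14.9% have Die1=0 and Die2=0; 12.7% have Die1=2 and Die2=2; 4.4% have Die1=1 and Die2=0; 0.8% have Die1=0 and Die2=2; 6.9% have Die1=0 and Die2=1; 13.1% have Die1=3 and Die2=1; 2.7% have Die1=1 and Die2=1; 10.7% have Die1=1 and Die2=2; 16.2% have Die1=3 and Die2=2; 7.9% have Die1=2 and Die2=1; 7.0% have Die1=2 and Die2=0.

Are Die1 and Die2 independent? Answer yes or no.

no

P(Die1=0) = 0.226 and P(Die2=0) = 0.290, so their product is 0.06554, but P(Die1=0, Die2=0) = 0.149. Since these differ, Die1 and Die2 are not independent.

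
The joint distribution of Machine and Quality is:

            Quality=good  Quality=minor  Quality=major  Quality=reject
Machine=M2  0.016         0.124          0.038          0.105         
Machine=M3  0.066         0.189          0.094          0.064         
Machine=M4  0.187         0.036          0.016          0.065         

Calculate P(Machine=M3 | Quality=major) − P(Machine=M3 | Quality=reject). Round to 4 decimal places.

P(Quality=major) = 0.038 + 0.094 + 0.016 = 0.148; P(Machine=M3 | Quality=major) = 0.094/0.148 = 0.63514.
P(Quality=reject) = 0.105 + 0.064 + 0.065 = 0.234; P(Machine=M3 | Quality=reject) = 0.064/0.234 = 0.27350.
Difference = 0.3616.

0.3616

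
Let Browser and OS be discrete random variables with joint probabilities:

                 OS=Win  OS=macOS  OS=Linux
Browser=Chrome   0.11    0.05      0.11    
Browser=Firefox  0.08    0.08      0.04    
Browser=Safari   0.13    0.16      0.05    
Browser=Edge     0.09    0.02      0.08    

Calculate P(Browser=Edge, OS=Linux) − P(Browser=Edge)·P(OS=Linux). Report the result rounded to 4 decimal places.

0.0268

P(Browser=Edge) = 0.09 + 0.02 + 0.08 = 0.19.
P(OS=Linux) = 0.11 + 0.04 + 0.05 + 0.08 = 0.28.
P(Browser=Edge, OS=Linux) − P(Browser=Edge)P(OS=Linux) = 0.08 − 0.19×0.28 = 0.0268.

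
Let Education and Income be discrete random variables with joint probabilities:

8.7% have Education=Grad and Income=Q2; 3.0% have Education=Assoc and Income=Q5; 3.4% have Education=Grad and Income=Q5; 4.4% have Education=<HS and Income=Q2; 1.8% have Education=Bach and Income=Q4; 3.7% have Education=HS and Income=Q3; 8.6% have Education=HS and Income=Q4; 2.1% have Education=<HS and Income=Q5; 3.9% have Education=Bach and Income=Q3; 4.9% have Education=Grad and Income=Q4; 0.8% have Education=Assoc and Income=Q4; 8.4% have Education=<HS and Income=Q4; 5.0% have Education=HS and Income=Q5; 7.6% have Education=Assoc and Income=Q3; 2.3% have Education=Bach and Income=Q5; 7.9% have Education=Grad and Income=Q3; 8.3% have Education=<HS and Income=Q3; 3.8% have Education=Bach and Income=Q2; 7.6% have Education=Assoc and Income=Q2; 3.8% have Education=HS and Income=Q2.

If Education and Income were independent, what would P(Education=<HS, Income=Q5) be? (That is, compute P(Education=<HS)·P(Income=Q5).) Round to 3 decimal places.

0.037

P(Education=<HS) = 0.044 + 0.083 + 0.084 + 0.021 = 0.232.
P(Income=Q5) = 0.021 + 0.050 + 0.030 + 0.023 + 0.034 = 0.158.
Product: 0.232 × 0.158 = 0.037.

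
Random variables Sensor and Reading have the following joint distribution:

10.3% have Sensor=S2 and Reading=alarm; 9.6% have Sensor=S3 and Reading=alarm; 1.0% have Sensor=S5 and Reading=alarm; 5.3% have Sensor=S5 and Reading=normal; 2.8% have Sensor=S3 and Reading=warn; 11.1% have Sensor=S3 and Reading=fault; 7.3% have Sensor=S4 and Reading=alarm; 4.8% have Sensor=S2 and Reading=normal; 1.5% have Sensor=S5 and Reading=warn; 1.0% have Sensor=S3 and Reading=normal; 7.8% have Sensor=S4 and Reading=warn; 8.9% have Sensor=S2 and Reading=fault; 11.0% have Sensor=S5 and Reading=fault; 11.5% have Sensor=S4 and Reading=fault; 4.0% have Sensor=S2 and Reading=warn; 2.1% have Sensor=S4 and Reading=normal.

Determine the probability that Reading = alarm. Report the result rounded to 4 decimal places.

0.2820

P(Reading=alarm) = 0.103 + 0.096 + 0.073 + 0.010 = 0.282.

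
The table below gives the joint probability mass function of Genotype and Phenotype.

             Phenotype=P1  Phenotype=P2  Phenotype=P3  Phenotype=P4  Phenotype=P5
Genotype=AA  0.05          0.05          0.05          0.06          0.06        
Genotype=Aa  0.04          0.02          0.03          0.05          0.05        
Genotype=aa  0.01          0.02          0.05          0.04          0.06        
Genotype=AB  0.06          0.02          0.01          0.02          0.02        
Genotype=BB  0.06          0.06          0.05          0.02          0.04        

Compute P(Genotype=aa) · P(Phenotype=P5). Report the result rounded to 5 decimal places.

P(Genotype=aa) = 0.01 + 0.02 + 0.05 + 0.04 + 0.06 = 0.18.
P(Phenotype=P5) = 0.06 + 0.05 + 0.06 + 0.02 + 0.04 = 0.23.
Product: 0.18 × 0.23 = 0.04140.

0.04140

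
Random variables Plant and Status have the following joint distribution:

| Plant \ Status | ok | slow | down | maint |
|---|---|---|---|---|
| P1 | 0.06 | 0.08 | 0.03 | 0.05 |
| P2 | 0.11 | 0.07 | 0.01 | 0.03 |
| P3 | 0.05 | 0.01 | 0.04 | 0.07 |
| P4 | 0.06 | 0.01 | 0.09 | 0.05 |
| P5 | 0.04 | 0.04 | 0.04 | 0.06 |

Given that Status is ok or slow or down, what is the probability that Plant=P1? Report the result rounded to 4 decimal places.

P(Status=ok) = 0.06 + 0.11 + 0.05 + 0.06 + 0.04 = 0.32.
P(Status=slow) = 0.08 + 0.07 + 0.01 + 0.01 + 0.04 = 0.21.
P(Status=down) = 0.03 + 0.01 + 0.04 + 0.09 + 0.04 = 0.21.
P(Status ∈ {ok, slow, down}) = 0.32 + 0.21 + 0.21 = 0.74; P(Plant=P1, Status ∈ {ok, slow, down}) = 0.06 + 0.08 + 0.03 = 0.17.
P(Plant=P1 | Status ∈ {ok, slow, down}) = 0.17/0.74 = 0.2297.

0.2297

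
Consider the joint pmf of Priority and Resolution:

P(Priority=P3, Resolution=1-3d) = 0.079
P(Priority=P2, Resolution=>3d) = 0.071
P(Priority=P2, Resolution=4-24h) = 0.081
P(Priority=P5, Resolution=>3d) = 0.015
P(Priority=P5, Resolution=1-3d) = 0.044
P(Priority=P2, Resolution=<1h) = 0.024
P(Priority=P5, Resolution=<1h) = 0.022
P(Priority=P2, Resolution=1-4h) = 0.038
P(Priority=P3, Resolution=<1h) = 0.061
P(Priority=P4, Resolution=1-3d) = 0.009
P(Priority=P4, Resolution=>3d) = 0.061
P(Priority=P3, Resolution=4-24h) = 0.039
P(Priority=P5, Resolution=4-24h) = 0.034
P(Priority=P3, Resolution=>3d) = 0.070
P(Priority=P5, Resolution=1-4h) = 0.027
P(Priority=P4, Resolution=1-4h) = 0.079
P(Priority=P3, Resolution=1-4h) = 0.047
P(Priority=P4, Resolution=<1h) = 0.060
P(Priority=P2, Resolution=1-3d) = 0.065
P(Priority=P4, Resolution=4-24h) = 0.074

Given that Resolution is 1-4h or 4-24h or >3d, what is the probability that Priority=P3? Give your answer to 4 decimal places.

0.2453

P(Resolution=1-4h) = 0.038 + 0.047 + 0.079 + 0.027 = 0.191.
P(Resolution=4-24h) = 0.081 + 0.039 + 0.074 + 0.034 = 0.228.
P(Resolution=>3d) = 0.071 + 0.070 + 0.061 + 0.015 = 0.217.
P(Resolution ∈ {1-4h, 4-24h, >3d}) = 0.191 + 0.228 + 0.217 = 0.636; P(Priority=P3, Resolution ∈ {1-4h, 4-24h, >3d}) = 0.047 + 0.039 + 0.070 = 0.156.
P(Priority=P3 | Resolution ∈ {1-4h, 4-24h, >3d}) = 0.156/0.636 = 0.2453.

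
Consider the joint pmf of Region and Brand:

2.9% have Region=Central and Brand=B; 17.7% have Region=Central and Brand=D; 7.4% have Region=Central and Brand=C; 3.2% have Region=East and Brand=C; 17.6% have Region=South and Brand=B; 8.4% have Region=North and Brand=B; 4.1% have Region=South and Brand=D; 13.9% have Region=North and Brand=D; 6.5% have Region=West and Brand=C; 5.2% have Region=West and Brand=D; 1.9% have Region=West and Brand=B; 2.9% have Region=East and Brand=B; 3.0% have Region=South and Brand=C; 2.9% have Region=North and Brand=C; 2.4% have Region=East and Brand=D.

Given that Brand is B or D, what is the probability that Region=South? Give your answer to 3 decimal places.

0.282

P(Brand=B) = 0.084 + 0.176 + 0.029 + 0.019 + 0.029 = 0.337.
P(Brand=D) = 0.139 + 0.041 + 0.024 + 0.052 + 0.177 = 0.433.
P(Brand ∈ {B, D}) = 0.337 + 0.433 = 0.770; P(Region=South, Brand ∈ {B, D}) = 0.176 + 0.041 = 0.217.
P(Region=South | Brand ∈ {B, D}) = 0.217/0.770 = 0.282.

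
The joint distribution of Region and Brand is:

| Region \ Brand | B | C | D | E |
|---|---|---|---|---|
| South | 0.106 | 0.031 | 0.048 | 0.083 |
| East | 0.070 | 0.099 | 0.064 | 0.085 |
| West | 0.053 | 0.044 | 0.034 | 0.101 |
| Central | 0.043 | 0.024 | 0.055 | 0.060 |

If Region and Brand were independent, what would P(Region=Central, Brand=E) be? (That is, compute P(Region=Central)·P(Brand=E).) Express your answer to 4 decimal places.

0.0599

P(Region=Central) = 0.043 + 0.024 + 0.055 + 0.060 = 0.182.
P(Brand=E) = 0.083 + 0.085 + 0.101 + 0.060 = 0.329.
Product: 0.182 × 0.329 = 0.0599.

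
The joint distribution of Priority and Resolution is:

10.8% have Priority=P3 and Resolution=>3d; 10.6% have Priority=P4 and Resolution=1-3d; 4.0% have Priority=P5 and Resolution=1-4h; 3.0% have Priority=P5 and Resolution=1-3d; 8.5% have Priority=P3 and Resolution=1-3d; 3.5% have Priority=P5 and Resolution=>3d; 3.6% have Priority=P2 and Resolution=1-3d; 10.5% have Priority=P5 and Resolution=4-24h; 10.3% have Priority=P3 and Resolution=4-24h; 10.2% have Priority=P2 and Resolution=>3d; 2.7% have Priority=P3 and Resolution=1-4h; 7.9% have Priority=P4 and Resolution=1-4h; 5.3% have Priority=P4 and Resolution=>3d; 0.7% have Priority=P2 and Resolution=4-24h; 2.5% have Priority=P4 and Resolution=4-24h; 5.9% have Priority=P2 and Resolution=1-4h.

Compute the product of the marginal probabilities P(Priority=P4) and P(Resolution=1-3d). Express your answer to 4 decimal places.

0.0676

P(Priority=P4) = 0.079 + 0.025 + 0.106 + 0.053 = 0.263.
P(Resolution=1-3d) = 0.036 + 0.085 + 0.106 + 0.030 = 0.257.
Product: 0.263 × 0.257 = 0.0676.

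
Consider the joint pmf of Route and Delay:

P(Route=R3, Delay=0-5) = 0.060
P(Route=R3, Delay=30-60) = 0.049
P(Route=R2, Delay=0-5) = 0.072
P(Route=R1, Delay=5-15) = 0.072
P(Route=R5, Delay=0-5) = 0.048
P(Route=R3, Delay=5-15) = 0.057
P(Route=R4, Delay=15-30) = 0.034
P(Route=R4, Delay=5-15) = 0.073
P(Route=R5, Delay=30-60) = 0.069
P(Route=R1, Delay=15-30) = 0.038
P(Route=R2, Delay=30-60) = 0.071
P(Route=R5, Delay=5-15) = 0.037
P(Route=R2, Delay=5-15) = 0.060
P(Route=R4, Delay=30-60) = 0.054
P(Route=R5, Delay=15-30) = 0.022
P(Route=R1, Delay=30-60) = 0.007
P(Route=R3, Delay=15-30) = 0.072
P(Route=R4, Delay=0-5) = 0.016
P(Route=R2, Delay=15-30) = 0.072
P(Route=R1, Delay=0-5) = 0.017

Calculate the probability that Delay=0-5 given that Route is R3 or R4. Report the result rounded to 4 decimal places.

P(Route=R3) = 0.060 + 0.057 + 0.072 + 0.049 = 0.238.
P(Route=R4) = 0.016 + 0.073 + 0.034 + 0.054 = 0.177.
P(Route ∈ {R3, R4}) = 0.238 + 0.177 = 0.415; P(Delay=0-5, Route ∈ {R3, R4}) = 0.060 + 0.016 = 0.076.
P(Delay=0-5 | Route ∈ {R3, R4}) = 0.076/0.415 = 0.1831.

0.1831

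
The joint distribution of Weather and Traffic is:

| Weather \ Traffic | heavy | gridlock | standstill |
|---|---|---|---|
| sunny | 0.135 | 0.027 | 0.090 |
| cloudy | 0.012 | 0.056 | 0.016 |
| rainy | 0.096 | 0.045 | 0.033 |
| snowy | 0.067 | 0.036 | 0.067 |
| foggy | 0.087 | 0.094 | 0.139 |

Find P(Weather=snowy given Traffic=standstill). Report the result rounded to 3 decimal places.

P(Traffic=standstill) = 0.090 + 0.016 + 0.033 + 0.067 + 0.139 = 0.345.
P(Weather=snowy | Traffic=standstill) = 0.067/0.345 = 0.194.

0.194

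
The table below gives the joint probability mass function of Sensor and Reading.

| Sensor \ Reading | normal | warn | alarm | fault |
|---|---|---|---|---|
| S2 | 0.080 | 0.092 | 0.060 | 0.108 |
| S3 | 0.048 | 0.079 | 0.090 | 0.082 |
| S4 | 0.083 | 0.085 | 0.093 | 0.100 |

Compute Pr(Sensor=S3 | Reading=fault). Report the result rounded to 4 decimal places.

P(Reading=fault) = 0.108 + 0.082 + 0.100 = 0.290.
P(Sensor=S3 | Reading=fault) = 0.082/0.290 = 0.2828.

0.2828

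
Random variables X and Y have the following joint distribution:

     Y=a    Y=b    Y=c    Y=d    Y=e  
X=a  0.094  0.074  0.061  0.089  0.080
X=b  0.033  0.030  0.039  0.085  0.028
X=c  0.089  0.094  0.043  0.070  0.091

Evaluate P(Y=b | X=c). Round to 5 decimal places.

0.24289

P(X=c) = 0.089 + 0.094 + 0.043 + 0.070 + 0.091 = 0.387.
P(Y=b | X=c) = 0.094/0.387 = 0.24289.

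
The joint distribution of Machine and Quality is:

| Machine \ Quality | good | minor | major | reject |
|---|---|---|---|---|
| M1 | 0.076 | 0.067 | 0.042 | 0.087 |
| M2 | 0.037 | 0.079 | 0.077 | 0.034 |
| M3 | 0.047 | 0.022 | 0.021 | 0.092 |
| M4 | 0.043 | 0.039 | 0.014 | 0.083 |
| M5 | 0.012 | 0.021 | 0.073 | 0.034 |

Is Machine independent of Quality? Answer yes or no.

P(Machine=M5) = 0.140 and P(Quality=major) = 0.227, so their product is 0.03178, but P(Machine=M5, Quality=major) = 0.073. Since these differ, Machine and Quality are not independent.

no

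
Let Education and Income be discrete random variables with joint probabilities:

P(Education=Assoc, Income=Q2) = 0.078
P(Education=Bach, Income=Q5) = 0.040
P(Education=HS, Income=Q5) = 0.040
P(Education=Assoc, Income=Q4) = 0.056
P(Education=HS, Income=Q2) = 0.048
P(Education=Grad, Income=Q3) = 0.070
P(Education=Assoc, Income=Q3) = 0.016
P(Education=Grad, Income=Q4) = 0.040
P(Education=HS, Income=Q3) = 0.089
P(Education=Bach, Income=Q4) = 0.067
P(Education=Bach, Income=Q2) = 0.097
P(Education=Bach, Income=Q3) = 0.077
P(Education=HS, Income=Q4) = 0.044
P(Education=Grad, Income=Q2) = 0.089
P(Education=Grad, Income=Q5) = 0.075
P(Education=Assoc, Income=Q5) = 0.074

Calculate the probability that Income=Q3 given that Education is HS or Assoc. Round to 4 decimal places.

P(Education=HS) = 0.048 + 0.089 + 0.044 + 0.040 = 0.221.
P(Education=Assoc) = 0.078 + 0.016 + 0.056 + 0.074 = 0.224.
P(Education ∈ {HS, Assoc}) = 0.221 + 0.224 = 0.445; P(Income=Q3, Education ∈ {HS, Assoc}) = 0.089 + 0.016 = 0.105.
P(Income=Q3 | Education ∈ {HS, Assoc}) = 0.105/0.445 = 0.2360.

0.2360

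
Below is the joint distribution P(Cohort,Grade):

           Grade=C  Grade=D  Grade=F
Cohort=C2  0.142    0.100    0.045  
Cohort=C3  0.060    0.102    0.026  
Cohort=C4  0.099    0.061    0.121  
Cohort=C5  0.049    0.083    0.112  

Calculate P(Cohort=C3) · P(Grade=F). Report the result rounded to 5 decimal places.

0.05715

P(Cohort=C3) = 0.060 + 0.102 + 0.026 = 0.188.
P(Grade=F) = 0.045 + 0.026 + 0.121 + 0.112 = 0.304.
Product: 0.188 × 0.304 = 0.05715.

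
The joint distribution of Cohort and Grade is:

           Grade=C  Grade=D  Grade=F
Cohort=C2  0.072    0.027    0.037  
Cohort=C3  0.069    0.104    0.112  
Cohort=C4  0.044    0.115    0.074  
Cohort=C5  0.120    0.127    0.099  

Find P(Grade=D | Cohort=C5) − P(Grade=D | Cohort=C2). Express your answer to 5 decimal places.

0.16852

P(Cohort=C5) = 0.120 + 0.127 + 0.099 = 0.346; P(Grade=D | Cohort=C5) = 0.127/0.346 = 0.367052.
P(Cohort=C2) = 0.072 + 0.027 + 0.037 = 0.136; P(Grade=D | Cohort=C2) = 0.027/0.136 = 0.198529.
Difference = 0.16852.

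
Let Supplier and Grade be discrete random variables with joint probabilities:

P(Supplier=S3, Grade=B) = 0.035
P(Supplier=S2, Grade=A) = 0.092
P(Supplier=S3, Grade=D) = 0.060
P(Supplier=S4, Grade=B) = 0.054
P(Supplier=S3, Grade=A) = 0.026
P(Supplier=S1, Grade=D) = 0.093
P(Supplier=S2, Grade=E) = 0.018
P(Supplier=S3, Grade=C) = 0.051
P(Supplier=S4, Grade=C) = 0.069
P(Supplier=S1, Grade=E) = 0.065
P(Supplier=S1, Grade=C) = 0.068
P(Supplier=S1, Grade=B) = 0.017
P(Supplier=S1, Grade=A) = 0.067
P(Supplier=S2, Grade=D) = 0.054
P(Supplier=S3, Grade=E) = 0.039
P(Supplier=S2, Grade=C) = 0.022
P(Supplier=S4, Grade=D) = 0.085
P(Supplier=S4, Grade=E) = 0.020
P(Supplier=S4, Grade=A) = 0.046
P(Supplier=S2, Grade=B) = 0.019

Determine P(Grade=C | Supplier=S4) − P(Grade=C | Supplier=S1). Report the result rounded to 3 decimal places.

0.032

P(Supplier=S4) = 0.046 + 0.054 + 0.069 + 0.085 + 0.020 = 0.274; P(Grade=C | Supplier=S4) = 0.069/0.274 = 0.2518.
P(Supplier=S1) = 0.067 + 0.017 + 0.068 + 0.093 + 0.065 = 0.310; P(Grade=C | Supplier=S1) = 0.068/0.310 = 0.2194.
Difference = 0.032.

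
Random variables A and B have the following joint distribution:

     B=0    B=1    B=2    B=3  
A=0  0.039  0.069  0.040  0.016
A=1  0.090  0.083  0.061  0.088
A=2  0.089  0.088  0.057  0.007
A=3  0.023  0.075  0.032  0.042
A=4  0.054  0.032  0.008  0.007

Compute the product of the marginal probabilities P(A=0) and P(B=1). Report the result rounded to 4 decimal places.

0.0569

P(A=0) = 0.039 + 0.069 + 0.040 + 0.016 = 0.164.
P(B=1) = 0.069 + 0.083 + 0.088 + 0.075 + 0.032 = 0.347.
Product: 0.164 × 0.347 = 0.0569.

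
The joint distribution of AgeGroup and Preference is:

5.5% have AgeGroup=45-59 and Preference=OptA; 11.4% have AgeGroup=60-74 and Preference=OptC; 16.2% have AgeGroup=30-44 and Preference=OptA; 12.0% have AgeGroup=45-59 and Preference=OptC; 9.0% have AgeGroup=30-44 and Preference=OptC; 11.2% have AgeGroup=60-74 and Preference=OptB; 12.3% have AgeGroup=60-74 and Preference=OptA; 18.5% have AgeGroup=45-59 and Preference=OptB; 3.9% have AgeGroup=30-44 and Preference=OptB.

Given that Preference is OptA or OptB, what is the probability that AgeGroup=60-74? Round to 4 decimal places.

0.3476

P(Preference=OptA) = 0.162 + 0.055 + 0.123 = 0.340.
P(Preference=OptB) = 0.039 + 0.185 + 0.112 = 0.336.
P(Preference ∈ {OptA, OptB}) = 0.340 + 0.336 = 0.676; P(AgeGroup=60-74, Preference ∈ {OptA, OptB}) = 0.123 + 0.112 = 0.235.
P(AgeGroup=60-74 | Preference ∈ {OptA, OptB}) = 0.235/0.676 = 0.3476.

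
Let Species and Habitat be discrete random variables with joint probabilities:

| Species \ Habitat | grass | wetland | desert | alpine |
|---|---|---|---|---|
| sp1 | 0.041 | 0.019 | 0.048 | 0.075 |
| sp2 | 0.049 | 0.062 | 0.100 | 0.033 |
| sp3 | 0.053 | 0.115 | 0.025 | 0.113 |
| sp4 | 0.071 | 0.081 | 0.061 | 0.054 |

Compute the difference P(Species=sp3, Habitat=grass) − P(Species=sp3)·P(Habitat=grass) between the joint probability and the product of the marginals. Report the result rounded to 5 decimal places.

P(Species=sp3) = 0.053 + 0.115 + 0.025 + 0.113 = 0.306.
P(Habitat=grass) = 0.041 + 0.049 + 0.053 + 0.071 = 0.214.
P(Species=sp3, Habitat=grass) − P(Species=sp3)P(Habitat=grass) = 0.053 − 0.306×0.214 = -0.01248.

-0.01248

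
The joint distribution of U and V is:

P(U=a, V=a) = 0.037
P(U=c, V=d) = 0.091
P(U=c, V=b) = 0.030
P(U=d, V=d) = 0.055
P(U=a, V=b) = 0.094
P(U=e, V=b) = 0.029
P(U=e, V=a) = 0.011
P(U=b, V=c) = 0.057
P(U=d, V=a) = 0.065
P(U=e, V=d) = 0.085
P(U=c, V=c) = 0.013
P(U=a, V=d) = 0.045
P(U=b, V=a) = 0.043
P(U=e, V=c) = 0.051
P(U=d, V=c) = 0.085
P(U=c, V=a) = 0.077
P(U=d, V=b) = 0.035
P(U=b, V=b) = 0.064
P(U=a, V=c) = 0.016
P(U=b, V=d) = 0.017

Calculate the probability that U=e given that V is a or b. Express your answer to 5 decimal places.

0.08247

P(V=a) = 0.037 + 0.043 + 0.077 + 0.065 + 0.011 = 0.233.
P(V=b) = 0.094 + 0.064 + 0.030 + 0.035 + 0.029 = 0.252.
P(V ∈ {a, b}) = 0.233 + 0.252 = 0.485; P(U=e, V ∈ {a, b}) = 0.011 + 0.029 = 0.040.
P(U=e | V ∈ {a, b}) = 0.040/0.485 = 0.08247.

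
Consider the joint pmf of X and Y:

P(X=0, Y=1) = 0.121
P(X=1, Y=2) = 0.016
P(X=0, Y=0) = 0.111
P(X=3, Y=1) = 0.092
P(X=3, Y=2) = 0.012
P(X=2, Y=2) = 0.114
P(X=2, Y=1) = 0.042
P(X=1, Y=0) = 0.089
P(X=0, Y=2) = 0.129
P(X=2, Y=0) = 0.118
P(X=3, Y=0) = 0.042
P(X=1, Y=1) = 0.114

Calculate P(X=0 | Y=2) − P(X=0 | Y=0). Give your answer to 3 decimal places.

0.168

P(Y=2) = 0.129 + 0.016 + 0.114 + 0.012 = 0.271; P(X=0 | Y=2) = 0.129/0.271 = 0.4760.
P(Y=0) = 0.111 + 0.089 + 0.118 + 0.042 = 0.360; P(X=0 | Y=0) = 0.111/0.360 = 0.3083.
Difference = 0.168.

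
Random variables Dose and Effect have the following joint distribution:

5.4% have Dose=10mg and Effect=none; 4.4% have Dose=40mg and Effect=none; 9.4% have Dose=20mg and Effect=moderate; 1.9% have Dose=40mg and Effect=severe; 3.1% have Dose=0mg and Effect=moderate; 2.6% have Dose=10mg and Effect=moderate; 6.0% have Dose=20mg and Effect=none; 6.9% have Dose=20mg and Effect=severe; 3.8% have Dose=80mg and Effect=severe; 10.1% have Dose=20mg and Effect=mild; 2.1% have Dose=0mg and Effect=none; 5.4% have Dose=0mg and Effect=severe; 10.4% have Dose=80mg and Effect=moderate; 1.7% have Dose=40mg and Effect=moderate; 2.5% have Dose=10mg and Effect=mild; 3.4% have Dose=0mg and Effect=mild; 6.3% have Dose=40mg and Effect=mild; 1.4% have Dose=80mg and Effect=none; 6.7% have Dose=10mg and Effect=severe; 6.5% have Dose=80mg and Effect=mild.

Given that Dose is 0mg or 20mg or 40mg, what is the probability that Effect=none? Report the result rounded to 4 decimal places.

P(Dose=0mg) = 0.021 + 0.034 + 0.031 + 0.054 = 0.140.
P(Dose=20mg) = 0.060 + 0.101 + 0.094 + 0.069 = 0.324.
P(Dose=40mg) = 0.044 + 0.063 + 0.017 + 0.019 = 0.143.
P(Dose ∈ {0mg, 20mg, 40mg}) = 0.140 + 0.324 + 0.143 = 0.607; P(Effect=none, Dose ∈ {0mg, 20mg, 40mg}) = 0.021 + 0.060 + 0.044 = 0.125.
P(Effect=none | Dose ∈ {0mg, 20mg, 40mg}) = 0.125/0.607 = 0.2059.

0.2059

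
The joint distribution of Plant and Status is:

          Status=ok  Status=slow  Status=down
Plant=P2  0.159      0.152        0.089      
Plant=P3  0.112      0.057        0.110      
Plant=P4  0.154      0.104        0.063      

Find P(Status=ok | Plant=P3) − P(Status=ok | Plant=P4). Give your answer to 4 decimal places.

P(Plant=P3) = 0.112 + 0.057 + 0.110 = 0.279; P(Status=ok | Plant=P3) = 0.112/0.279 = 0.40143.
P(Plant=P4) = 0.154 + 0.104 + 0.063 = 0.321; P(Status=ok | Plant=P4) = 0.154/0.321 = 0.47975.
Difference = -0.0783.

-0.0783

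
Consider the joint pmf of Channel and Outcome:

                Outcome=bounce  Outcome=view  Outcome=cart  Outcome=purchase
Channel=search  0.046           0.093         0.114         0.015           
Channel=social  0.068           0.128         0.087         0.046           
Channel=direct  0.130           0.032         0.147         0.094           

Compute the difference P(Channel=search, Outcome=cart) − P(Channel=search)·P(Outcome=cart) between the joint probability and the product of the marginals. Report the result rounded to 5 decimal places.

0.02074

P(Channel=search) = 0.046 + 0.093 + 0.114 + 0.015 = 0.268.
P(Outcome=cart) = 0.114 + 0.087 + 0.147 = 0.348.
P(Channel=search, Outcome=cart) − P(Channel=search)P(Outcome=cart) = 0.114 − 0.268×0.348 = 0.02074.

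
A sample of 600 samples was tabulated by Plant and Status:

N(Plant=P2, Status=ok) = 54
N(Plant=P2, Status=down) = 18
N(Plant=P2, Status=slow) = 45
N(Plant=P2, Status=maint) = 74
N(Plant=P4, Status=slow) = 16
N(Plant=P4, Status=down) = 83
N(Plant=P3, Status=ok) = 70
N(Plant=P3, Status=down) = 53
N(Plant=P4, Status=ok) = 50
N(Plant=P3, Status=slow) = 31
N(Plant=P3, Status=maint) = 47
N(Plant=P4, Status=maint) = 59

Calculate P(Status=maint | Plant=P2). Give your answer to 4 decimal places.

0.3874

Total with Plant=P2: 54 + 45 + 18 + 74 = 191.
P(Status=maint | Plant=P2) = 74/191 = 0.3874.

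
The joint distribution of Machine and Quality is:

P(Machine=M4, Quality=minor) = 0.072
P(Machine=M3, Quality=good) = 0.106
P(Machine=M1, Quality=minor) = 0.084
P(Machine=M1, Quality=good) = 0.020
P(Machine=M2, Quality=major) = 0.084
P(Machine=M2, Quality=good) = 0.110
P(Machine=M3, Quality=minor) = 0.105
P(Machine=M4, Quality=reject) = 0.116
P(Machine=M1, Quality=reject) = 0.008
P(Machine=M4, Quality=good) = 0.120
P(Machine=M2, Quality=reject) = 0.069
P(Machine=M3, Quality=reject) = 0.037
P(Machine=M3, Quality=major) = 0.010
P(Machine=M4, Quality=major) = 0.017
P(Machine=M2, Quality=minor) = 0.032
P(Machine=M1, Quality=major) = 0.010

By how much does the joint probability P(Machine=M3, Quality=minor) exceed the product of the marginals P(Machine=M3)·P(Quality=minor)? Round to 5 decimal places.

P(Machine=M3) = 0.106 + 0.105 + 0.010 + 0.037 = 0.258.
P(Quality=minor) = 0.084 + 0.032 + 0.105 + 0.072 = 0.293.
P(Machine=M3, Quality=minor) − P(Machine=M3)P(Quality=minor) = 0.105 − 0.258×0.293 = 0.02941.

0.02941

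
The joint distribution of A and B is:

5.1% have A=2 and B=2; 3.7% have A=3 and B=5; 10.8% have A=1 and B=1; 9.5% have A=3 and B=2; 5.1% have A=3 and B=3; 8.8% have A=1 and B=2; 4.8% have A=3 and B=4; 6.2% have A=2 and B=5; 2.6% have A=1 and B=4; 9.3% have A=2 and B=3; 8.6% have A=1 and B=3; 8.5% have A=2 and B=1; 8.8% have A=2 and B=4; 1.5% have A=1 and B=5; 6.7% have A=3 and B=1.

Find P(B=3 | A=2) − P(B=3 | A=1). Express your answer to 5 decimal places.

P(A=2) = 0.085 + 0.051 + 0.093 + 0.088 + 0.062 = 0.379; P(B=3 | A=2) = 0.093/0.379 = 0.245383.
P(A=1) = 0.108 + 0.088 + 0.086 + 0.026 + 0.015 = 0.323; P(B=3 | A=1) = 0.086/0.323 = 0.266254.
Difference = -0.02087.

-0.02087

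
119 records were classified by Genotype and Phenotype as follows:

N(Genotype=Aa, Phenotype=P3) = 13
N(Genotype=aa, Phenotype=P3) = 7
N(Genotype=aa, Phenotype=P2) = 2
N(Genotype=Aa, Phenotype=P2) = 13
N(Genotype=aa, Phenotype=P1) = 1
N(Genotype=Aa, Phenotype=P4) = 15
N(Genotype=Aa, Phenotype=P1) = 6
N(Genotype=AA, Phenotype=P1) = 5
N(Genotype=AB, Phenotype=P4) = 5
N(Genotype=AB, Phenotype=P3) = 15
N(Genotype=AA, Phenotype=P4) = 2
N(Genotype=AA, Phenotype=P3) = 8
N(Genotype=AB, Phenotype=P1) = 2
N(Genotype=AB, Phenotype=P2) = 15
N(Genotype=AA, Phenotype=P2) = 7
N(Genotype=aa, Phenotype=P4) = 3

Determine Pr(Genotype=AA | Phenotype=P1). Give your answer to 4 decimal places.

0.3571

Total with Phenotype=P1: 5 + 6 + 1 + 2 = 14.
P(Genotype=AA | Phenotype=P1) = 5/14 = 0.3571.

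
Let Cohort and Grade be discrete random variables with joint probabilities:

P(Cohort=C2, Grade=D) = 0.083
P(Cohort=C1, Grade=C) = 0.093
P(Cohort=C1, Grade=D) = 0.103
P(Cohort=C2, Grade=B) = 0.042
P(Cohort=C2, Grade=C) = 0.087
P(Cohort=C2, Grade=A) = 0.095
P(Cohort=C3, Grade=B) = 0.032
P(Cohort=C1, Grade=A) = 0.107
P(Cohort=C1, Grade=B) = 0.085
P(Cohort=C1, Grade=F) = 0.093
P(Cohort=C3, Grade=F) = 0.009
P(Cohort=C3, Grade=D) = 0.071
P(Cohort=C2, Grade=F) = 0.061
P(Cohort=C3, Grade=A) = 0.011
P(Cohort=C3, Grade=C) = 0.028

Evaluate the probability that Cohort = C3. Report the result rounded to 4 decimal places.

0.1510

P(Cohort=C3) = 0.011 + 0.032 + 0.028 + 0.071 + 0.009 = 0.151.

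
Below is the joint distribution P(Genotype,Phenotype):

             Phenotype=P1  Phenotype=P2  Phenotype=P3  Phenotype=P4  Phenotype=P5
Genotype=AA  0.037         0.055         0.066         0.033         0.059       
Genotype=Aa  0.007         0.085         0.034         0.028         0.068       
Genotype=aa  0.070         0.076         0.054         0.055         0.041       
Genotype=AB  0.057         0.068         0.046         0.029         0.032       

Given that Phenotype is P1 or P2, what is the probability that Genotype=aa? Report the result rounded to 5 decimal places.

P(Phenotype=P1) = 0.037 + 0.007 + 0.070 + 0.057 = 0.171.
P(Phenotype=P2) = 0.055 + 0.085 + 0.076 + 0.068 = 0.284.
P(Phenotype ∈ {P1, P2}) = 0.171 + 0.284 = 0.455; P(Genotype=aa, Phenotype ∈ {P1, P2}) = 0.070 + 0.076 = 0.146.
P(Genotype=aa | Phenotype ∈ {P1, P2}) = 0.146/0.455 = 0.32088.

0.32088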